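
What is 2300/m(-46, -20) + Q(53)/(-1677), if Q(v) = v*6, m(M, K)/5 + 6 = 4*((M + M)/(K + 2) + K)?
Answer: -237680/32981 ≈ -7.2066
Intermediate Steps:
m(M, K) = -30 + 20*K + 40*M/(2 + K) (m(M, K) = -30 + 5*(4*((M + M)/(K + 2) + K)) = -30 + 5*(4*((2*M)/(2 + K) + K)) = -30 + 5*(4*(2*M/(2 + K) + K)) = -30 + 5*(4*(K + 2*M/(2 + K))) = -30 + 5*(4*K + 8*M/(2 + K)) = -30 + (20*K + 40*M/(2 + K)) = -30 + 20*K + 40*M/(2 + K))
Q(v) = 6*v
2300/m(-46, -20) + Q(53)/(-1677) = 2300/((10*(-6 - 20 + 2*(-20)² + 4*(-46))/(2 - 20))) + (6*53)/(-1677) = 2300/((10*(-6 - 20 + 2*400 - 184)/(-18))) + 318*(-1/1677) = 2300/((10*(-1/18)*(-6 - 20 + 800 - 184))) - 106/559 = 2300/((10*(-1/18)*590)) - 106/559 = 2300/(-2950/9) - 106/559 = 2300*(-9/2950) - 106/559 = -414/59 - 106/559 = -237680/32981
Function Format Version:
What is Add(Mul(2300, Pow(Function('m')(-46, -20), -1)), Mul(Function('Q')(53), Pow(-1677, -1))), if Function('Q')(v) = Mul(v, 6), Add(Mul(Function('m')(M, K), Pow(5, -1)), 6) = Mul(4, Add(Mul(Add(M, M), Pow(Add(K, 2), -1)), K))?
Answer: Rational(-237680, 32981) ≈ -7.2066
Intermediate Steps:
Function('m')(M, K) = Add(-30, Mul(20, K), Mul(40, M, Pow(Add(2, K), -1))) (Function('m')(M, K) = Add(-30, Mul(5, Mul(4, Add(Mul(Add(M, M), Pow(Add(K, 2), -1)), K)))) = Add(-30, Mul(5, Mul(4, Add(Mul(Mul(2, M), Pow(Add(2, K), -1)), K)))) = Add(-30, Mul(5, Mul(4, Add(Mul(2, M, Pow(Add(2, K), -1)), K)))) = Add(-30, Mul(5, Mul(4, Add(K, Mul(2, M, Pow(Add(2, K), -1)))))) = Add(-30, Mul(5, Add(Mul(4, K), Mul(8, M, Pow(Add(2, K), -1))))) = Add(-30, Add(Mul(20, K), Mul(40, M, Pow(Add(2, K), -1)))) = Add(-30, Mul(20, K), Mul(40, M, Pow(Add(2, K), -1))))
Function('Q')(v) = Mul(6, v)
Add(Mul(2300, Pow(Function('m')(-46, -20), -1)), Mul(Function('Q')(53), Pow(-1677, -1))) = Add(Mul(2300, Pow(Mul(10, Pow(Add(2, -20), -1), Add(-6, -20, Mul(2, Pow(-20, 2)), Mul(4, -46))), -1)), Mul(Mul(6, 53), Pow(-1677, -1))) = Add(Mul(2300, Pow(Mul(10, Pow(-18, -1), Add(-6, -20, Mul(2, 400), -184)), -1)), Mul(318, Rational(-1, 1677))) = Add(Mul(2300, Pow(Mul(10, Rational(-1, 18), Add(-6, -20, 800, -184)), -1)), Rational(-106, 559)) = Add(Mul(2300, Pow(Mul(10, Rational(-1, 18), 590), -1)), Rational(-106, 559)) = Add(Mul(2300, Pow(Rational(-2950, 9), -1)), Rational(-106, 559)) = Add(Mul(2300, Rational(-9, 2950)), Rational(-106, 559)) = Add(Rational(-414, 59), Rational(-106, 559)) = Rational(-237680, 32981)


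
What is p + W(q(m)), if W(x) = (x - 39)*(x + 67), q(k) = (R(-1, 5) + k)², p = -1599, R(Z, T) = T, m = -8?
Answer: -3879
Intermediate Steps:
q(k) = (5 + k)²
W(x) = (-39 + x)*(67 + x)
p + W(q(m)) = -1599 + (-2613 + ((5 - 8)²)² + 28*(5 - 8)²) = -1599 + (-2613 + ((-3)²)² + 28*(-3)²) = -1599 + (-2613 + 9² + 28*9) = -1599 + (-2613 + 81 + 252) = -1599 - 2280 = -3879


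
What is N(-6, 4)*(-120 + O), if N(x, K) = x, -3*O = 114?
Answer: 948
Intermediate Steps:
O = -38 (O = -⅓*114 = -38)
N(-6, 4)*(-120 + O) = -6*(-120 - 38) = -6*(-158) = 948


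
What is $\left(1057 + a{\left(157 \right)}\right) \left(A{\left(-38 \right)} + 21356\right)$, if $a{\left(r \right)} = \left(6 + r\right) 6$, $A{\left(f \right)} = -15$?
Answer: $43428935$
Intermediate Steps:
$a{\left(r \right)} = 36 + 6 r$
$\left(1057 + a{\left(157 \right)}\right) \left(A{\left(-38 \right)} + 21356\right) = \left(1057 + \left(36 + 6 \cdot 157\right)\right) \left(-15 + 21356\right) = \left(1057 + \left(36 + 942\right)\right) 21341 = \left(1057 + 978\right) 21341 = 2035 \cdot 21341 = 43428935$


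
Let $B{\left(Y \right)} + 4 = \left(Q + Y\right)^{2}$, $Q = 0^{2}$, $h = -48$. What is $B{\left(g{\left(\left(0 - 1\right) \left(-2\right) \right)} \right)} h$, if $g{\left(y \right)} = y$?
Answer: $0$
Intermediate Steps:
$Q = 0$
$B{\left(Y \right)} = -4 + Y^{2}$ ($B{\left(Y \right)} = -4 + \left(0 + Y\right)^{2} = -4 + Y^{2}$)
$B{\left(g{\left(\left(0 - 1\right) \left(-2\right) \right)} \right)} h = \left(-4 + \left(\left(0 - 1\right) \left(-2\right)\right)^{2}\right) \left(-48\right) = \left(-4 + \left(\left(-1\right) \left(-2\right)\right)^{2}\right) \left(-48\right) = \left(-4 + 2^{2}\right) \left(-48\right) = \left(-4 + 4\right) \left(-48\right) = 0 \left(-48\right) = 0$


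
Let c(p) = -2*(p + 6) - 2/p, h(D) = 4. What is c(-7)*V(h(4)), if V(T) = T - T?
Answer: 0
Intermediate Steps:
V(T) = 0
c(p) = -12 - 2*p - 2/p (c(p) = -2*(6 + p) - 2/p = (-12 - 2*p) - 2/p = -12 - 2*p - 2/p)
c(-7)*V(h(4)) = (-12 - 2*(-7) - 2/(-7))*0 = (-12 + 14 - 2*(-⅐))*0 = (-12 + 14 + 2/7)*0 = (16/7)*0 = 0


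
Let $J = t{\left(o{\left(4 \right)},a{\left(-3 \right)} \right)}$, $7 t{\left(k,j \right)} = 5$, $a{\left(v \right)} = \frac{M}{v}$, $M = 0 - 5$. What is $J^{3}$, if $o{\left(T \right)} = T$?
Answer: $\frac{125}{343} \approx 0.36443$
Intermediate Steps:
$M = -5$
$a{\left(v \right)} = - \frac{5}{v}$
$t{\left(k,j \right)} = \frac{5}{7}$ ($t{\left(k,j \right)} = \frac{1}{7} \cdot 5 = \frac{5}{7}$)
$J = \frac{5}{7} \approx 0.71429$
$J^{3} = \left(\frac{5}{7}\right)^{3} = \frac{125}{343}$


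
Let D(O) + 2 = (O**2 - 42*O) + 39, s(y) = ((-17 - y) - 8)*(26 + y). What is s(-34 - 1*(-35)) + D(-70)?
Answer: 7175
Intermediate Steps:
s(y) = (-25 - y)*(26 + y)
D(O) = 37 + O**2 - 42*O (D(O) = -2 + ((O**2 - 42*O) + 39) = -2 + (39 + O**2 - 42*O) = 37 + O**2 - 42*O)
s(-34 - 1*(-35)) + D(-70) = (-650 - (-34 - 1*(-35))**2 - 51*(-34 - 1*(-35))) + (37 + (-70)**2 - 42*(-70)) = (-650 - (-34 + 35)**2 - 51*(-34 + 35)) + (37 + 4900 + 2940) = (-650 - 1*1**2 - 51*1) + 7877 = (-650 - 1*1 - 51) + 7877 = (-650 - 1 - 51) + 7877 = -702 + 7877 = 7175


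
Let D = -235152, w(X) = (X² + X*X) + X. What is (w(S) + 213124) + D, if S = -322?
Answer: 185018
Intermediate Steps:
w(X) = X + 2*X² (w(X) = (X² + X²) + X = 2*X² + X = X + 2*X²)
(w(S) + 213124) + D = (-322*(1 + 2*(-322)) + 213124) - 235152 = (-322*(1 - 644) + 213124) - 235152 = (-322*(-643) + 213124) - 235152 = (207046 + 213124) - 235152 = 420170 - 235152 = 185018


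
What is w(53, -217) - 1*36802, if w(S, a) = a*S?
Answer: -48303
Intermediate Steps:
w(S, a) = S*a
w(53, -217) - 1*36802 = 53*(-217) - 1*36802 = -11501 - 36802 = -48303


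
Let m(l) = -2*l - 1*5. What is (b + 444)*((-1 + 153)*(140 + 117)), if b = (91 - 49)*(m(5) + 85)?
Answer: 132192576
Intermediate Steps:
m(l) = -5 - 2*l (m(l) = -2*l - 5 = -5 - 2*l)
b = 2940 (b = (91 - 49)*((-5 - 2*5) + 85) = 42*((-5 - 10) + 85) = 42*(-15 + 85) = 42*70 = 2940)
(b + 444)*((-1 + 153)*(140 + 117)) = (2940 + 444)*((-1 + 153)*(140 + 117)) = 3384*(152*257) = 3384*39064 = 132192576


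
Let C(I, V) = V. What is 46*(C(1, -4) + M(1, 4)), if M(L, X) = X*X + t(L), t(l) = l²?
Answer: 598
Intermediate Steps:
M(L, X) = L² + X² (M(L, X) = X*X + L² = X² + L² = L² + X²)
46*(C(1, -4) + M(1, 4)) = 46*(-4 + (1² + 4²)) = 46*(-4 + (1 + 16)) = 46*(-4 + 17) = 46*13 = 598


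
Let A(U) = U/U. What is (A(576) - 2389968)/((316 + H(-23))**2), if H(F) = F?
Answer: -2389967/85849 ≈ -27.839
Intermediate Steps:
A(U) = 1
(A(576) - 2389968)/((316 + H(-23))**2) = (1 - 2389968)/((316 - 23)**2) = -2389967/(293**2) = -2389967/85849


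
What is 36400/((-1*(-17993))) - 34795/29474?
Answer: 446787165/530325682 ≈ 0.84248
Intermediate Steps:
36400/((-1*(-17993))) - 34795/29474 = 36400/17993 - 34795*1/29474 = 36400*(1/17993) - 34795/29474 = 36400/17993 - 34795/29474 = 446787165/530325682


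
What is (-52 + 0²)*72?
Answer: -3744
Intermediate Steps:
(-52 + 0²)*72 = (-52 + 0)*72 = -52*72 = -3744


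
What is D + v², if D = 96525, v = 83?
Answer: 103414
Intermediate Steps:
D + v² = 96525 + 83² = 96525 + 6889 = 103414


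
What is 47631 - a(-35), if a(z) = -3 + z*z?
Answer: 46409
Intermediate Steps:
a(z) = -3 + z²
47631 - a(-35) = 47631 - (-3 + (-35)²) = 47631 - (-3 + 1225) = 47631 - 1*1222 = 47631 - 1222 = 46409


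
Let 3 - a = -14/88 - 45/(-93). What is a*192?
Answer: 175152/341 ≈ 513.64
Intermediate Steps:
a = 3649/1364 (a = 3 - (-14/88 - 45/(-93)) = 3 - (-14*1/88 - 45*(-1/93)) = 3 - (-7/44 + 15/31) = 3 - 1*443/1364 = 3 - 443/1364 = 3649/1364 ≈ 2.6752)
a*192 = (3649/1364)*192 = 175152/341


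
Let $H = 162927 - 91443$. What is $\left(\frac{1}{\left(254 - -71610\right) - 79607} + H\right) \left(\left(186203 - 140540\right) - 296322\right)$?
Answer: $- \frac{46246636550883}{2581} \approx -1.7918 \cdot 10^{10}$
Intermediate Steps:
$H = 71484$
$\left(\frac{1}{\left(254 - -71610\right) - 79607} + H\right) \left(\left(186203 - 140540\right) - 296322\right) = \left(\frac{1}{\left(254 - -71610\right) - 79607} + 71484\right) \left(\left(186203 - 140540\right) - 296322\right) = \left(\frac{1}{\left(254 + 71610\right) - 79607} + 71484\right) \left(\left(186203 - 140540\right) - 296322\right) = \left(\frac{1}{71864 - 79607} + 71484\right) \left(45663 - 296322\right) = \left(\frac{1}{-7743} + 71484\right) \left(-250659\right) = \left(- \frac{1}{7743} + 71484\right) \left(-250659\right) = \frac{553500611}{7743} \left(-250659\right) = - \frac{46246636550883}{2581}$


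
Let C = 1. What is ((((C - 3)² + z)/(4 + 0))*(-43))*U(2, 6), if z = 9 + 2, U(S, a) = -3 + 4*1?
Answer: -645/4 ≈ -161.25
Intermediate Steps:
U(S, a) = 1 (U(S, a) = -3 + 4 = 1)
z = 11
((((C - 3)² + z)/(4 + 0))*(-43))*U(2, 6) = ((((1 - 3)² + 11)/(4 + 0))*(-43))*1 = ((((-2)² + 11)/4)*(-43))*1 = (((4 + 11)*(¼))*(-43))*1 = ((15*(¼))*(-43))*1 = ((15/4)*(-43))*1 = -645/4*1 = -645/4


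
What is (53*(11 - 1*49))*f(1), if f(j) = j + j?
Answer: -4028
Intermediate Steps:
f(j) = 2*j
(53*(11 - 1*49))*f(1) = (53*(11 - 1*49))*(2*1) = (53*(11 - 49))*2 = (53*(-38))*2 = -2014*2 = -4028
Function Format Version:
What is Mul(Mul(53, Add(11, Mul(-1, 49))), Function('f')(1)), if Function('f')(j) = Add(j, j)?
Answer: -4028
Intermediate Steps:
Function('f')(j) = Mul(2, j)
Mul(Mul(53, Add(11, Mul(-1, 49))), Function('f')(1)) = Mul(Mul(53, Add(11, Mul(-1, 49))), Mul(2, 1)) = Mul(Mul(53, Add(11, -49)), 2) = Mul(Mul(53, -38), 2) = Mul(-2014, 2) = -4028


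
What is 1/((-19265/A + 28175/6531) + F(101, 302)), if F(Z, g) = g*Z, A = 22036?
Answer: 20559588/627179273831 ≈ 3.2781e-5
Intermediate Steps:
F(Z, g) = Z*g
1/((-19265/A + 28175/6531) + F(101, 302)) = 1/((-19265/22036 + 28175/6531) + 101*302) = 1/((-19265*1/22036 + 28175*(1/6531)) + 30502) = 1/((-19265/22036 + 4025/933) + 30502) = 1/(70720655/20559588 + 30502) = 1/(627179273831/20559588) = 20559588/627179273831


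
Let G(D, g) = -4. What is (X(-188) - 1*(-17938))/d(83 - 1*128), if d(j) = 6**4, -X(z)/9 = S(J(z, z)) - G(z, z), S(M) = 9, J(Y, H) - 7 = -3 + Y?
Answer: 17821/1296 ≈ 13.751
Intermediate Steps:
J(Y, H) = 4 + Y (J(Y, H) = 7 + (-3 + Y) = 4 + Y)
X(z) = -117 (X(z) = -9*(9 - 1*(-4)) = -9*(9 + 4) = -9*13 = -117)
d(j) = 1296
(X(-188) - 1*(-17938))/d(83 - 1*128) = (-117 - 1*(-17938))/1296 = (-117 + 17938)*(1/1296) = 17821*(1/1296) = 17821/1296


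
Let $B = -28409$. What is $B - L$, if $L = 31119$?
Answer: $-59528$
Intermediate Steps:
$B - L = -28409 - 31119 = -59528$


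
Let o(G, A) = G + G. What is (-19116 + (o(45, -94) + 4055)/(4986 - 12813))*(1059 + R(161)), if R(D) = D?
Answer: -182542593940/7827 ≈ -2.3322e+7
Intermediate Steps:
o(G, A) = 2*G
(-19116 + (o(45, -94) + 4055)/(4986 - 12813))*(1059 + R(161)) = (-19116 + (2*45 + 4055)/(4986 - 12813))*(1059 + 161) = (-19116 + (90 + 4055)/(-7827))*1220 = (-19116 + 4145*(-1/7827))*1220 = (-19116 - 4145/7827)*1220 = -149625077/7827*1220 = -182542593940/7827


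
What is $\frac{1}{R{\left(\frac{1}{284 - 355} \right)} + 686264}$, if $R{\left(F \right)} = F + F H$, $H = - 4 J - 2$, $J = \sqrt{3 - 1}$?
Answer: $\frac{3459456895}{2374100775314993} - \frac{284 \sqrt{2}}{2374100775314993} \approx 1.4572 \cdot 10^{-6}$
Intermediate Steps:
$J = \sqrt{2} \approx 1.4142$
$H = -2 - 4 \sqrt{2}$ ($H = - 4 \sqrt{2} - 2 = -2 - 4 \sqrt{2} \approx -7.6569$)
$R{\left(F \right)} = F + F \left(-2 - 4 \sqrt{2}\right)$
$\frac{1}{R{\left(\frac{1}{284 - 355} \right)} + 686264} = \frac{1}{\frac{-1 - 4 \sqrt{2}}{284 - 355} + 686264} = \frac{1}{\frac{-1 - 4 \sqrt{2}}{-71} + 686264} = \frac{1}{- \frac{-1 - 4 \sqrt{2}}{71} + 686264} = \frac{1}{\left(\frac{1}{71} + \frac{4 \sqrt{2}}{71}\right) + 686264} = \frac{1}{\frac{48724745}{71} + \frac{4 \sqrt{2}}{71}}$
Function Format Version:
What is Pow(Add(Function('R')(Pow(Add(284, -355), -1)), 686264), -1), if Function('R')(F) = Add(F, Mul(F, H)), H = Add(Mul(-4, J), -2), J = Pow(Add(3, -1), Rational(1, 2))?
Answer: Add(Rational(3459456895, 2374100775314993), Mul(Rational(-284, 2374100775314993), Pow(2, Rational(1, 2)))) ≈ 1.4572e-6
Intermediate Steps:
J = Pow(2, Rational(1, 2)) ≈ 1.4142
H = Add(-2, Mul(-4, Pow(2, Rational(1, 2)))) (H = Add(Mul(-4, Pow(2, Rational(1, 2))), -2) = Add(-2, Mul(-4, Pow(2, Rational(1, 2)))) ≈ -7.6569)
Function('R')(F) = Add(F, Mul(F, Add(-2, Mul(-4, Pow(2, Rational(1, 2))))))
Pow(Add(Function('R')(Pow(Add(284, -355), -1)), 686264), -1) = Pow(Add(Mul(Pow(Add(284, -355), -1), Add(-1, Mul(-4, Pow(2, Rational(1, 2))))), 686264), -1) = Pow(Add(Mul(Pow(-71, -1), Add(-1, Mul(-4, Pow(2, Rational(1, 2))))), 686264), -1) = Pow(Add(Mul(Rational(-1, 71), Add(-1, Mul(-4, Pow(2, Rational(1, 2))))), 686264), -1) = Pow(Add(Add(Rational(1, 71), Mul(Rational(4, 71), Pow(2, Rational(1, 2)))), 686264), -1) = Pow(Add(Rational(48724745, 71), Mul(Rational(4, 71), Pow(2, Rational(1, 2)))), -1)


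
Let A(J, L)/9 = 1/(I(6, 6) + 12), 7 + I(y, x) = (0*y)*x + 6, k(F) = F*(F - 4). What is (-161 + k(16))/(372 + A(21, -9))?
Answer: 341/4101 ≈ 0.083150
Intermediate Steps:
k(F) = F*(-4 + F)
I(y, x) = -1 (I(y, x) = -7 + ((0*y)*x + 6) = -7 + (0*x + 6) = -7 + (0 + 6) = -7 + 6 = -1)
A(J, L) = 9/11 (A(J, L) = 9/(-1 + 12) = 9/11)
(-161 + k(16))/(372 + A(21, -9)) = (-161 + 16*(-4 + 16))/(372 + 9/11) = (-161 + 16*12)/(4101/11) = (-161 + 192)*(11/4101) = 31*(11/4101) = 341/4101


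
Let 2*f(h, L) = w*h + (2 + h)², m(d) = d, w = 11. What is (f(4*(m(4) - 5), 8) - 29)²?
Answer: 2401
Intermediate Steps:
f(h, L) = (2 + h)²/2 + 11*h/2 (f(h, L) = (11*h + (2 + h)²)/2 = ((2 + h)² + 11*h)/2 = (2 + h)²/2 + 11*h/2)
(f(4*(m(4) - 5), 8) - 29)² = (((2 + 4*(4 - 5))²/2 + 11*(4*(4 - 5))/2) - 29)² = (((2 + 4*(-1))²/2 + 11*(4*(-1))/2) - 29)² = (((2 - 4)²/2 + (11/2)*(-4)) - 29)² = (((½)*(-2)² - 22) - 29)² = (((½)*4 - 22) - 29)² = ((2 - 22) - 29)² = (-20 - 29)² = (-49)² = 2401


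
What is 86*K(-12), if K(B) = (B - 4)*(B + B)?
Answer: 33024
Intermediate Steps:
K(B) = 2*B*(-4 + B) (K(B) = (-4 + B)*(2*B) = 2*B*(-4 + B))
86*K(-12) = 86*(2*(-12)*(-4 - 12)) = 86*(2*(-12)*(-16)) = 86*384 = 33024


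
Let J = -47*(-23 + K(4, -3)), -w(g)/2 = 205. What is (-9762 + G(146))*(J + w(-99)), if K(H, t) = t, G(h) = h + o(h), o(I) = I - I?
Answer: -7808192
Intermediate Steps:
o(I) = 0
G(h) = h (G(h) = h + 0 = h)
w(g) = -410 (w(g) = -2*205 = -410)
J = 1222 (J = -47*(-23 - 3) = -47*(-26) = 1222)
(-9762 + G(146))*(J + w(-99)) = (-9762 + 146)*(1222 - 410) = -9616*812 = -7808192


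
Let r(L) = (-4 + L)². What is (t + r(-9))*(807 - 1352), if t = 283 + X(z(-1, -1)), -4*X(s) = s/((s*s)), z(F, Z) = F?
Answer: -985905/4 ≈ -2.4648e+5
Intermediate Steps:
X(s) = -1/(4*s) (X(s) = -s/(4*(s*s)) = -s/(4*(s²)) = -s/(4*s²) = -1/(4*s))
t = 1133/4 (t = 283 - ¼/(-1) = 283 - ¼*(-1) = 283 + ¼ = 1133/4 ≈ 283.25)
(t + r(-9))*(807 - 1352) = (1133/4 + (-4 - 9)²)*(807 - 1352) = (1133/4 + (-13)²)*(-545) = (1133/4 + 169)*(-545) = (1809/4)*(-545) = -985905/4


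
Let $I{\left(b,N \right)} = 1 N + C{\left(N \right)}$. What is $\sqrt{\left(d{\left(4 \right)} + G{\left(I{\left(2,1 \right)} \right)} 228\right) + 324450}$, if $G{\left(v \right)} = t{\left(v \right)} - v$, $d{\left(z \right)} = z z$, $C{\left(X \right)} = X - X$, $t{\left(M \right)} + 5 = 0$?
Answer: $\sqrt{323098} \approx 568.42$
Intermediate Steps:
$t{\left(M \right)} = -5$ ($t{\left(M \right)} = -5 + 0 = -5$)
$C{\left(X \right)} = 0$
$d{\left(z \right)} = z^{2}$
$I{\left(b,N \right)} = N$ ($I{\left(b,N \right)} = 1 N + 0 = N + 0 = N$)
$G{\left(v \right)} = -5 - v$
$\sqrt{\left(d{\left(4 \right)} + G{\left(I{\left(2,1 \right)} \right)} 228\right) + 324450} = \sqrt{\left(4^{2} + \left(-5 - 1\right) 228\right) + 324450} = \sqrt{\left(16 + \left(-5 - 1\right) 228\right) + 324450} = \sqrt{\left(16 - 1368\right) + 324450} = \sqrt{-1352 + 324450} = \sqrt{323098}$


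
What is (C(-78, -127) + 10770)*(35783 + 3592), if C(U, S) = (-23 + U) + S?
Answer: 415091250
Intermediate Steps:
C(U, S) = -23 + S + U
(C(-78, -127) + 10770)*(35783 + 3592) = ((-23 - 127 - 78) + 10770)*(35783 + 3592) = (-228 + 10770)*39375 = 10542*39375 = 415091250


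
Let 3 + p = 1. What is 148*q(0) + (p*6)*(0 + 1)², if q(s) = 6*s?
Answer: -12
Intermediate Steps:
p = -2 (p = -3 + 1 = -2)
148*q(0) + (p*6)*(0 + 1)² = 148*(6*0) + (-2*6)*(0 + 1)² = 148*0 - 12*1² = 0 - 12*1 = 0 - 12 = -12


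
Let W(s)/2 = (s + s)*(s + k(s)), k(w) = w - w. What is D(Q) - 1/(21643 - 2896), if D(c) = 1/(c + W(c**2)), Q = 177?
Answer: -1308668798/24533731106109 ≈ -5.3342e-5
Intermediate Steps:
k(w) = 0
W(s) = 4*s**2 (W(s) = 2*((s + s)*(s + 0)) = 2*((2*s)*s) = 2*(2*s**2) = 4*s**2)
D(c) = 1/(c + 4*c**4) (D(c) = 1/(c + 4*(c**2)**2) = 1/(c + 4*c**4))
D(Q) - 1/(21643 - 2896) = 1/(177 + 4*177**4) - 1/(21643 - 2896) = 1/(177 + 4*981506241) - 1/18747 = 1/(177 + 3926024964) - 1*1/18747 = 1/3926025141 - 1/18747 = -1308668798/24533731106109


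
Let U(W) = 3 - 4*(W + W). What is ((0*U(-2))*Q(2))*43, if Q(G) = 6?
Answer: 0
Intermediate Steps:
U(W) = 3 - 8*W (U(W) = 3 - 4*2*W = 3 - 8*W)
((0*U(-2))*Q(2))*43 = ((0*(3 - 8*(-2)))*6)*43 = ((0*(3 + 16))*6)*43 = ((0*19)*6)*43 = (0*6)*43 = 0*43 = 0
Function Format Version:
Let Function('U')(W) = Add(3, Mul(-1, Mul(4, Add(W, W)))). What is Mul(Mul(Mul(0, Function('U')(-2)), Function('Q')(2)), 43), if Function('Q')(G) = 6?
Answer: 0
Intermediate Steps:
Function('U')(W) = Add(3, Mul(-8, W)) (Function('U')(W) = Add(3, Mul(-1, Mul(4, Mul(2, W)))) = Add(3, Mul(-1, Mul(8, W))) = Add(3, Mul(-8, W)))
Mul(Mul(Mul(0, Function('U')(-2)), Function('Q')(2)), 43) = Mul(Mul(Mul(0, Add(3, Mul(-8, -2))), 6), 43) = Mul(Mul(Mul(0, Add(3, 16)), 6), 43) = Mul(Mul(Mul(0, 19), 6), 43) = Mul(Mul(0, 6), 43) = Mul(0, 43) = 0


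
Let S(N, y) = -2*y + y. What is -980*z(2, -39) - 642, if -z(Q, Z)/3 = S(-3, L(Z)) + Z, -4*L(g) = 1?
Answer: -114567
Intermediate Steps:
L(g) = -¼ (L(g) = -¼*1 = -¼)
S(N, y) = -y
z(Q, Z) = -¾ - 3*Z (z(Q, Z) = -3*(-1*(-¼) + Z) = -3*(¼ + Z) = -¾ - 3*Z)
-980*z(2, -39) - 642 = -980*(-¾ - 3*(-39)) - 642 = -980*(-¾ + 117) - 642 = -980*465/4 - 642 = -113925 - 642 = -114567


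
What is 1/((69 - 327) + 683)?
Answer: 1/425 ≈ 0.0023529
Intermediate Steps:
1/((69 - 327) + 683) = 1/(-258 + 683) = 1/425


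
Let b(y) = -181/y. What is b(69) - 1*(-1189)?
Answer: 81860/69 ≈ 1186.4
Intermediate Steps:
b(69) - 1*(-1189) = -181/69 - 1*(-1189) = -181*1/69 + 1189 = -181/69 + 1189 = 81860/69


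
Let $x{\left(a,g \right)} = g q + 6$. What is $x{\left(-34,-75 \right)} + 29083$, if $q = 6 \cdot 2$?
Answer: $28189$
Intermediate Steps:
$q = 12$
$x{\left(a,g \right)} = 6 + 12 g$ ($x{\left(a,g \right)} = g 12 + 6 = 12 g + 6 = 6 + 12 g$)
$x{\left(-34,-75 \right)} + 29083 = \left(6 + 12 \left(-75\right)\right) + 29083 = \left(6 - 900\right) + 29083 = -894 + 29083 = 28189$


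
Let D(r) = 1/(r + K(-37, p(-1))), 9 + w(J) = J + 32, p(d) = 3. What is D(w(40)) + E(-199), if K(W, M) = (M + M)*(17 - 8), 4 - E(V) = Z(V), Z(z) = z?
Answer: 23752/117 ≈ 203.01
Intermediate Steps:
E(V) = 4 - V
K(W, M) = 18*M (K(W, M) = (2*M)*9 = 18*M)
w(J) = 23 + J (w(J) = -9 + (J + 32) = -9 + (32 + J) = 23 + J)
D(r) = 1/(54 + r) (D(r) = 1/(r + 18*3) = 1/(r + 54) = 1/(54 + r))
D(w(40)) + E(-199) = 1/(54 + (23 + 40)) + (4 - 1*(-199)) = 1/(54 + 63) + (4 + 199) = 1/117 + 203 = 23752/117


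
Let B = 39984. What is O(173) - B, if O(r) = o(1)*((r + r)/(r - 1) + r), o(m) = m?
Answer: -3423573/86 ≈ -39809.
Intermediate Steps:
O(r) = r + 2*r/(-1 + r) (O(r) = 1*((r + r)/(r - 1) + r) = 1*((2*r)/(-1 + r) + r) = 1*(2*r/(-1 + r) + r) = 1*(r + 2*r/(-1 + r)) = r + 2*r/(-1 + r))
O(173) - B = 173*(1 + 173)/(-1 + 173) - 1*39984 = 173*174/172 - 39984 = 173*(1/172)*174 - 39984 = 15051/86 - 39984 = -3423573/86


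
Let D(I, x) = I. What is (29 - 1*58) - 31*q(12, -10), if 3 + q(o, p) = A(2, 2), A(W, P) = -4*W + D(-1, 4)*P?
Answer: 374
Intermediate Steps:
A(W, P) = -P - 4*W (A(W, P) = -4*W - P = -P - 4*W)
q(o, p) = -13 (q(o, p) = -3 + (-1*2 - 4*2) = -3 + (-2 - 8) = -3 - 10 = -13)
(29 - 1*58) - 31*q(12, -10) = (29 - 1*58) - 31*(-13) = (29 - 58) + 403 = -29 + 403 = 374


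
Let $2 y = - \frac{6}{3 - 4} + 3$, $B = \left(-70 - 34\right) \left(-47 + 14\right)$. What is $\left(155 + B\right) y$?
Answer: $\frac{32283}{2} \approx 16142.0$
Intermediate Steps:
$B = 3432$ ($B = \left(-104\right) \left(-33\right) = 3432$)
$y = \frac{9}{2}$ ($y = \frac{- \frac{6}{3 - 4} + 3}{2} = \frac{- \frac{6}{-1} + 3}{2} = \frac{\left(-6\right) \left(-1\right) + 3}{2} = \frac{6 + 3}{2} = \frac{1}{2} \cdot 9 = \frac{9}{2} \approx 4.5$)
$\left(155 + B\right) y = \left(155 + 3432\right) \frac{9}{2} = 3587 \cdot \frac{9}{2} = \frac{32283}{2}$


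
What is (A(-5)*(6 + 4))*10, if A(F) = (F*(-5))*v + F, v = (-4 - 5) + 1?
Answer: -20500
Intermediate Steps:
v = -8 (v = -9 + 1 = -8)
A(F) = 41*F (A(F) = (F*(-5))*(-8) + F = -5*F*(-8) + F = 40*F + F = 41*F)
(A(-5)*(6 + 4))*10 = ((41*(-5))*(6 + 4))*10 = -205*10*10 = -2050*10 = -20500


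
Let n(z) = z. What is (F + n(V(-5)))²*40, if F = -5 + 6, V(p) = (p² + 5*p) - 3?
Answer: 160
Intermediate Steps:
V(p) = -3 + p² + 5*p
F = 1
(F + n(V(-5)))²*40 = (1 + (-3 + (-5)² + 5*(-5)))²*40 = (1 + (-3 + 25 - 25))²*40 = (1 - 3)²*40 = (-2)²*40 = 4*40 = 160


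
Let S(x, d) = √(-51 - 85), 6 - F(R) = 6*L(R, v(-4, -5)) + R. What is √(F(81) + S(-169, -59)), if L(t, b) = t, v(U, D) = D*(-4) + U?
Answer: √(-561 + 2*I*√34) ≈ 0.2462 + 23.687*I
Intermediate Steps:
v(U, D) = U - 4*D (v(U, D) = -4*D + U = U - 4*D)
F(R) = 6 - 7*R (F(R) = 6 - (6*R + R) = 6 - 7*R)
S(x, d) = 2*I*√34 (S(x, d) = √(-136) = 2*I*√34)
√(F(81) + S(-169, -59)) = √((6 - 7*81) + 2*I*√34) = √((6 - 567) + 2*I*√34) = √(-561 + 2*I*√34)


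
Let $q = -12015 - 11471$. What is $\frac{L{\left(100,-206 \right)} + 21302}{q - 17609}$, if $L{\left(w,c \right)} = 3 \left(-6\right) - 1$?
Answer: $- \frac{21283}{41095} \approx -0.5179$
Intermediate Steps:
$q = -23486$ ($q = -12015 - 11471 = -23486$)
$L{\left(w,c \right)} = -19$ ($L{\left(w,c \right)} = -18 - 1 = -19$)
$\frac{L{\left(100,-206 \right)} + 21302}{q - 17609} = \frac{-19 + 21302}{-23486 - 17609} = \frac{21283}{-41095} = 21283 \left(- \frac{1}{41095}\right) = - \frac{21283}{41095}$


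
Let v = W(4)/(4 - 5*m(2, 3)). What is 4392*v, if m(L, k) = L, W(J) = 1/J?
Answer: -183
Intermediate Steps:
v = -1/24 (v = 1/(4*(4 - 5*2)) = 1/(4*(4 - 10)) = (¼)/(-6) = (¼)*(-⅙) = -1/24 ≈ -0.041667)
4392*v = 4392*(-1/24) = -183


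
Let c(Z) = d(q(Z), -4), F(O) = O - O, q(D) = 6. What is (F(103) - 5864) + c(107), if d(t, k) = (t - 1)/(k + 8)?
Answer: -23451/4 ≈ -5862.8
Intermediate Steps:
F(O) = 0
d(t, k) = (-1 + t)/(8 + k)
c(Z) = 5/4 (c(Z) = (-1 + 6)/(8 - 4) = 5/4)
(F(103) - 5864) + c(107) = (0 - 5864) + 5/4 = -5864 + 5/4 = -23451/4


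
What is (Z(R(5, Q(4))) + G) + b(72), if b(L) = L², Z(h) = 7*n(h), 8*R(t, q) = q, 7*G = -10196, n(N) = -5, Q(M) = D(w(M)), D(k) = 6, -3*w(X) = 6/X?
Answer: 25847/7 ≈ 3692.4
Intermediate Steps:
w(X) = -2/X
Q(M) = 6
G = -10196/7 (G = (⅐)*(-10196) = -10196/7 ≈ -1456.6)
R(t, q) = q/8
Z(h) = -35 (Z(h) = 7*(-5) = -35)
(Z(R(5, Q(4))) + G) + b(72) = (-35 - 10196/7) + 72² = -10441/7 + 5184 = 25847/7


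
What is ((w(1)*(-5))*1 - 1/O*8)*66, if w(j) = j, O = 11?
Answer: -378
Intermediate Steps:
((w(1)*(-5))*1 - 1/O*8)*66 = ((1*(-5))*1 - 1/11*8)*66 = (-5*1 - 1*1/11*8)*66 = (-5 - 1/11*8)*66 = (-5 - 8/11)*66 = -63/11*66 = -378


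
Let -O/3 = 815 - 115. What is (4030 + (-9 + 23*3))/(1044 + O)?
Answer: -2045/528 ≈ -3.8731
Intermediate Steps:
O = -2100 (O = -3*(815 - 115) = -3*700 = -2100)
(4030 + (-9 + 23*3))/(1044 + O) = (4030 + (-9 + 23*3))/(1044 - 2100) = (4030 + (-9 + 69))/(-1056) = (4030 + 60)*(-1/1056) = 4090*(-1/1056) = -2045/528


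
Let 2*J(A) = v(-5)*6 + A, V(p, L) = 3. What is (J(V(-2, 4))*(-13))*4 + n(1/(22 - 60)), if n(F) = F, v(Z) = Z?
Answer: 26675/38 ≈ 701.97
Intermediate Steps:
J(A) = -15 + A/2 (J(A) = (-5*6 + A)/2 = (-30 + A)/2 = -15 + A/2)
(J(V(-2, 4))*(-13))*4 + n(1/(22 - 60)) = ((-15 + (½)*3)*(-13))*4 + 1/(22 - 60) = ((-15 + 3/2)*(-13))*4 + 1/(-38) = -27/2*(-13)*4 - 1/38 = (351/2)*4 - 1/38 = 702 - 1/38 = 26675/38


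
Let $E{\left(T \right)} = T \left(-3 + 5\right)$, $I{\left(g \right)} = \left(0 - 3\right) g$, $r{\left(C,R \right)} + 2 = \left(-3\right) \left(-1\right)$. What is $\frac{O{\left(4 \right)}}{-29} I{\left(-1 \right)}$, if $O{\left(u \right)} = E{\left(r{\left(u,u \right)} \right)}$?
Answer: $- \frac{6}{29} \approx -0.2069$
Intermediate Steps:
$r{\left(C,R \right)} = 1$ ($r{\left(C,R \right)} = -2 - -3 = -2 + 3 = 1$)
$I{\left(g \right)} = - 3 g$
$E{\left(T \right)} = 2 T$ ($E{\left(T \right)} = T 2 = 2 T$)
$O{\left(u \right)} = 2$ ($O{\left(u \right)} = 2 \cdot 1 = 2$)
$\frac{O{\left(4 \right)}}{-29} I{\left(-1 \right)} = \frac{1}{-29} \cdot 2 \left(\left(-3\right) \left(-1\right)\right) = \left(- \frac{1}{29}\right) 2 \cdot 3 = \left(- \frac{2}{29}\right) 3 = - \frac{6}{29}$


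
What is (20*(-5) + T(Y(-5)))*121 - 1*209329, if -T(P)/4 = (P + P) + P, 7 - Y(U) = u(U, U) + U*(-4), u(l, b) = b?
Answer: -209813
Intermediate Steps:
Y(U) = 7 + 3*U (Y(U) = 7 - (U + U*(-4)) = 7 - (U - 4*U) = 7 - (-3)*U = 7 + 3*U)
T(P) = -12*P (T(P) = -4*((P + P) + P) = -4*(2*P + P) = -12*P)
(20*(-5) + T(Y(-5)))*121 - 1*209329 = (20*(-5) - 12*(7 + 3*(-5)))*121 - 1*209329 = (-100 - 12*(7 - 15))*121 - 209329 = (-100 - 12*(-8))*121 - 209329 = (-100 + 96)*121 - 209329 = -4*121 - 209329 = -484 - 209329 = -209813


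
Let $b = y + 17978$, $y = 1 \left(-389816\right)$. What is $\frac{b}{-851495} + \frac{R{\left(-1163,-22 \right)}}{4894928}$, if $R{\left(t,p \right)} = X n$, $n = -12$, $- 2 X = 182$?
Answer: $\frac{455262517551}{1042001679340} \approx 0.43691$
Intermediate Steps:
$X = -91$ ($X = \left(- \frac{1}{2}\right) 182 = -91$)
$y = -389816$
$b = -371838$ ($b = -389816 + 17978 = -371838$)
$R{\left(t,p \right)} = 1092$ ($R{\left(t,p \right)} = \left(-91\right) \left(-12\right) = 1092$)
$\frac{b}{-851495} + \frac{R{\left(-1163,-22 \right)}}{4894928} = - \frac{371838}{-851495} + \frac{1092}{4894928} = \left(-371838\right) \left(- \frac{1}{851495}\right) + 1092 \cdot \frac{1}{4894928} = \frac{371838}{851495} + \frac{273}{1223732} = \frac{455262517551}{1042001679340}$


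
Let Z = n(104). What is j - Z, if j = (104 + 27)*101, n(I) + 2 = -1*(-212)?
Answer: 13021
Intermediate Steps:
n(I) = 210 (n(I) = -2 - 1*(-212) = -2 + 212 = 210)
Z = 210
j = 13231 (j = 131*101 = 13231)
j - Z = 13231 - 1*210 = 13231 - 210 = 13021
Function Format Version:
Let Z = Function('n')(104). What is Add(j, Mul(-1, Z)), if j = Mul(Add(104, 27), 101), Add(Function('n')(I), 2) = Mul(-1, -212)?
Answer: 13021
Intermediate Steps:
Function('n')(I) = 210 (Function('n')(I) = Add(-2, Mul(-1, -212)) = Add(-2, 212) = 210)
Z = 210
j = 13231 (j = Mul(131, 101) = 13231)
Add(j, Mul(-1, Z)) = Add(13231, Mul(-1, 210)) = Add(13231, -210) = 13021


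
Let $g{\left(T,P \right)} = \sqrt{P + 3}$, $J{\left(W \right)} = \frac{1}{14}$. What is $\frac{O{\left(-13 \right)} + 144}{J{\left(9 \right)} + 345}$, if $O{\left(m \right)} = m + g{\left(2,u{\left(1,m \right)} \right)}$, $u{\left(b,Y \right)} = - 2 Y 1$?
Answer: $\frac{1834}{4831} + \frac{14 \sqrt{29}}{4831} \approx 0.39524$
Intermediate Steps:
$J{\left(W \right)} = \frac{1}{14}$
$u{\left(b,Y \right)} = - 2 Y$
$g{\left(T,P \right)} = \sqrt{3 + P}$
$O{\left(m \right)} = m + \sqrt{3 - 2 m}$
$\frac{O{\left(-13 \right)} + 144}{J{\left(9 \right)} + 345} = \frac{\left(-13 + \sqrt{3 - -26}\right) + 144}{\frac{1}{14} + 345} = \frac{\left(-13 + \sqrt{3 + 26}\right) + 144}{\frac{4831}{14}} = \frac{14 \left(\left(-13 + \sqrt{29}\right) + 144\right)}{4831} = \frac{14 \left(131 + \sqrt{29}\right)}{4831} = \frac{1834}{4831} + \frac{14 \sqrt{29}}{4831}$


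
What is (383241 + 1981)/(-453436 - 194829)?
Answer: -385222/648265 ≈ -0.59424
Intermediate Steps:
(383241 + 1981)/(-453436 - 194829) = 385222/(-648265) = 385222*(-1/648265) = -385222/648265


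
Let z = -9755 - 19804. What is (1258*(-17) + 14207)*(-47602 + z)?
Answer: 553938819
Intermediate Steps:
z = -29559
(1258*(-17) + 14207)*(-47602 + z) = (1258*(-17) + 14207)*(-47602 - 29559) = (-21386 + 14207)*(-77161) = -7179*(-77161) = 553938819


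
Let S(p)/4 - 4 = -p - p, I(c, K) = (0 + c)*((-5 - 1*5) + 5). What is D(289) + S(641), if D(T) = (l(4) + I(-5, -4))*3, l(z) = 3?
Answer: -5028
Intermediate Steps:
I(c, K) = -5*c (I(c, K) = c*((-5 - 5) + 5) = c*(-10 + 5) = c*(-5) = -5*c)
S(p) = 16 - 8*p (S(p) = 16 + 4*(-p - p) = 16 + 4*(-2*p) = 16 - 8*p)
D(T) = 84 (D(T) = (3 - 5*(-5))*3 = (3 + 25)*3 = 28*3 = 84)
D(289) + S(641) = 84 + (16 - 8*641) = 84 + (16 - 5128) = 84 - 5112 = -5028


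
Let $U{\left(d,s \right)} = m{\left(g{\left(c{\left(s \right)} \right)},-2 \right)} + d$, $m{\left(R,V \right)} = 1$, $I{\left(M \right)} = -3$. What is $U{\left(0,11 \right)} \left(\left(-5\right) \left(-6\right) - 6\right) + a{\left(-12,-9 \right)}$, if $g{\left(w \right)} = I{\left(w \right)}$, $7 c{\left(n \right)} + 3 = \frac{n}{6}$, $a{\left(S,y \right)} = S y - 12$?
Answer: $120$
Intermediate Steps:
$a{\left(S,y \right)} = -12 + S y$
$c{\left(n \right)} = - \frac{3}{7} + \frac{n}{42}$ ($c{\left(n \right)} = - \frac{3}{7} + \frac{n \frac{1}{6}}{7} = - \frac{3}{7} + \frac{\frac{1}{6} n}{7} = - \frac{3}{7} + \frac{n}{42}$)
$g{\left(w \right)} = -3$
$U{\left(d,s \right)} = 1 + d$
$U{\left(0,11 \right)} \left(\left(-5\right) \left(-6\right) - 6\right) + a{\left(-12,-9 \right)} = \left(1 + 0\right) \left(\left(-5\right) \left(-6\right) - 6\right) - -96 = 1 \left(30 - 6\right) + \left(-12 + 108\right) = 1 \cdot 24 + 96 = 24 + 96 = 120$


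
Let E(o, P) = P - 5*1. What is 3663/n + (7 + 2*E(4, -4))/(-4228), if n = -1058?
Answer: -7737763/2236612 ≈ -3.4596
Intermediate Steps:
E(o, P) = -5 + P (E(o, P) = P - 5 = -5 + P)
3663/n + (7 + 2*E(4, -4))/(-4228) = 3663/(-1058) + (7 + 2*(-5 - 4))/(-4228) = 3663*(-1/1058) + (7 + 2*(-9))*(-1/4228) = -3663/1058 + (7 - 18)*(-1/4228) = -3663/1058 - 11*(-1/4228) = -3663/1058 + 11/4228 = -7737763/2236612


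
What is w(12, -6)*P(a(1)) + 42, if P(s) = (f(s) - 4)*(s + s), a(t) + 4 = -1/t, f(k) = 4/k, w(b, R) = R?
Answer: -246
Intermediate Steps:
a(t) = -4 - 1/t
P(s) = 2*s*(-4 + 4/s) (P(s) = (4/s - 4)*(s + s) = (-4 + 4/s)*(2*s) = 2*s*(-4 + 4/s))
w(12, -6)*P(a(1)) + 42 = -6*(8 - 8*(-4 - 1/1)) + 42 = -6*(8 - 8*(-4 - 1*1)) + 42 = -6*(8 - 8*(-4 - 1)) + 42 = -6*(8 - 8*(-5)) + 42 = -6*(8 + 40) + 42 = -6*48 + 42 = -288 + 42 = -246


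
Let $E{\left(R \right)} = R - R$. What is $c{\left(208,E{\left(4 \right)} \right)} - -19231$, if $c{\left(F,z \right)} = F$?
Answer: $19439$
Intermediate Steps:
$E{\left(R \right)} = 0$
$c{\left(208,E{\left(4 \right)} \right)} - -19231 = 208 - -19231 = 208 + 19231 = 19439$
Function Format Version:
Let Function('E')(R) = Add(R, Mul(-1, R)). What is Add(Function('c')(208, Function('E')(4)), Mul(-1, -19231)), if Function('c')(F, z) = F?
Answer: 19439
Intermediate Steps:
Function('E')(R) = 0
Add(Function('c')(208, Function('E')(4)), Mul(-1, -19231)) = Add(208, Mul(-1, -19231)) = Add(208, 19231) = 19439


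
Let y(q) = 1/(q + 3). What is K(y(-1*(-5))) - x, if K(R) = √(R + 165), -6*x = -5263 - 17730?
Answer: -22993/6 + √2642/4 ≈ -3819.3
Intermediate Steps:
y(q) = 1/(3 + q)
x = 22993/6 (x = -(-5263 - 17730)/6 = -⅙*(-22993) = 22993/6 ≈ 3832.2)
K(R) = √(165 + R)
K(y(-1*(-5))) - x = √(165 + 1/(3 - 1*(-5))) - 1*22993/6 = √(165 + 1/(3 + 5)) - 22993/6 = √(165 + 1/8) - 22993/6 = √(165 + ⅛) - 22993/6 = √(1321/8) - 22993/6 = √2642/4 - 22993/6 = -22993/6 + √2642/4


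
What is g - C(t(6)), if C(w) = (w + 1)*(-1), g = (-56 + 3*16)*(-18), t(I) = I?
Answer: 151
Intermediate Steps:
g = 144 (g = (-56 + 48)*(-18) = -8*(-18) = 144)
C(w) = -1 - w (C(w) = (1 + w)*(-1) = -1 - w)
g - C(t(6)) = 144 - (-1 - 1*6) = 144 - (-1 - 6) = 144 - 1*(-7) = 144 + 7 = 151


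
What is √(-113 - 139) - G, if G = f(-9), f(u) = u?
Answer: 9 + 6*I*√7 ≈ 9.0 + 15.875*I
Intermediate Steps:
G = -9
√(-113 - 139) - G = √(-113 - 139) - 1*(-9) = √(-252) + 9 = 6*I*√7 + 9 = 9 + 6*I*√7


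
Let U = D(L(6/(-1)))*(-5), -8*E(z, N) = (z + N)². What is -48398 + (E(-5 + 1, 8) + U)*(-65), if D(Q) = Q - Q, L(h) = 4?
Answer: -48268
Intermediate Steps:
E(z, N) = -(N + z)²/8 (E(z, N) = -(z + N)²/8 = -(N + z)²/8)
D(Q) = 0
U = 0 (U = 0*(-5) = 0)
-48398 + (E(-5 + 1, 8) + U)*(-65) = -48398 + (-(8 + (-5 + 1))²/8 + 0)*(-65) = -48398 + (-(8 - 4)²/8 + 0)*(-65) = -48398 + (-⅛*4² + 0)*(-65) = -48398 + (-⅛*16 + 0)*(-65) = -48398 + (-2 + 0)*(-65) = -48398 - 2*(-65) = -48398 + 130 = -48268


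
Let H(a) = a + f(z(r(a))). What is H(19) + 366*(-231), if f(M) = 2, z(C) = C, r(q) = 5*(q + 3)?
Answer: -84525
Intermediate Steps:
r(q) = 15 + 5*q (r(q) = 5*(3 + q) = 15 + 5*q)
H(a) = 2 + a (H(a) = a + 2 = 2 + a)
H(19) + 366*(-231) = (2 + 19) + 366*(-231) = 21 - 84546 = -84525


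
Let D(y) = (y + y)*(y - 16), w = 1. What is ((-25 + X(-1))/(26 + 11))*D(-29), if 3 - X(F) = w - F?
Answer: -62640/37 ≈ -1693.0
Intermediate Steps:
D(y) = 2*y*(-16 + y) (D(y) = (2*y)*(-16 + y) = 2*y*(-16 + y))
X(F) = 2 + F (X(F) = 3 - (1 - F) = 3 + (-1 + F) = 2 + F)
((-25 + X(-1))/(26 + 11))*D(-29) = ((-25 + (2 - 1))/(26 + 11))*(2*(-29)*(-16 - 29)) = ((-25 + 1)/37)*(2*(-29)*(-45)) = -24*1/37*2610 = -24/37*2610 = -62640/37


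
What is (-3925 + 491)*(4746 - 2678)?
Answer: -7101512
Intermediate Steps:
(-3925 + 491)*(4746 - 2678) = -3434*2068 = -7101512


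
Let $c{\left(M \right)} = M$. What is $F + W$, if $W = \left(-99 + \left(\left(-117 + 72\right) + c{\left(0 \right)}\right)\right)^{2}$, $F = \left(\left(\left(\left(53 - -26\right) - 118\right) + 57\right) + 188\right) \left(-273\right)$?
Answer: $-35502$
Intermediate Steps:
$F = -56238$ ($F = \left(\left(\left(\left(53 + 26\right) - 118\right) + 57\right) + 188\right) \left(-273\right) = \left(\left(\left(79 - 118\right) + 57\right) + 188\right) \left(-273\right) = \left(\left(-39 + 57\right) + 188\right) \left(-273\right) = \left(18 + 188\right) \left(-273\right) = 206 \left(-273\right) = -56238$)
$W = 20736$ ($W = \left(-99 + \left(\left(-117 + 72\right) + 0\right)\right)^{2} = \left(-99 + \left(-45 + 0\right)\right)^{2} = \left(-99 - 45\right)^{2} = \left(-144\right)^{2} = 20736$)
$F + W = -56238 + 20736 = -35502$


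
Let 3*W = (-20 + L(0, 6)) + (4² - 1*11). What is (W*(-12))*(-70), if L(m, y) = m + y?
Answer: -2520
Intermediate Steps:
W = -3 (W = ((-20 + (0 + 6)) + (4² - 1*11))/3 = ((-20 + 6) + (16 - 11))/3 = (-14 + 5)/3 = (⅓)*(-9) = -3)
(W*(-12))*(-70) = -3*(-12)*(-70) = 36*(-70) = -2520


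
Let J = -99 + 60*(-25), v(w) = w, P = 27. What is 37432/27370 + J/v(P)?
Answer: -7125661/123165 ≈ -57.855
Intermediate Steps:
J = -1599 (J = -99 - 1500 = -1599)
37432/27370 + J/v(P) = 37432/27370 - 1599/27 = 37432*(1/27370) - 1599*1/27 = 18716/13685 - 533/9 = -7125661/123165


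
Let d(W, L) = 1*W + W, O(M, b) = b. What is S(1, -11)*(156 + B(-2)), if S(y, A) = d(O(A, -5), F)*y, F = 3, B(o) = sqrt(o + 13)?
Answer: -1560 - 10*sqrt(11) ≈ -1593.2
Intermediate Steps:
B(o) = sqrt(13 + o)
d(W, L) = 2*W (d(W, L) = W + W = 2*W)
S(y, A) = -10*y (S(y, A) = (2*(-5))*y = -10*y)
S(1, -11)*(156 + B(-2)) = (-10*1)*(156 + sqrt(13 - 2)) = -10*(156 + sqrt(11)) = -1560 - 10*sqrt(11)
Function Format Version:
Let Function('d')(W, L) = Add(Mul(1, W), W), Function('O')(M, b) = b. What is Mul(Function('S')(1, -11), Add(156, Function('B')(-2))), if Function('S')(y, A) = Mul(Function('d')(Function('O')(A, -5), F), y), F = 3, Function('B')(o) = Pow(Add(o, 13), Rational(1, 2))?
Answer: Add(-1560, Mul(-10, Pow(11, Rational(1, 2)))) ≈ -1593.2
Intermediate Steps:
Function('B')(o) = Pow(Add(13, o), Rational(1, 2))
Function('d')(W, L) = Mul(2, W) (Function('d')(W, L) = Add(W, W) = Mul(2, W))
Function('S')(y, A) = Mul(-10, y) (Function('S')(y, A) = Mul(Mul(2, -5), y) = Mul(-10, y))
Mul(Function('S')(1, -11), Add(156, Function('B')(-2))) = Mul(Mul(-10, 1), Add(156, Pow(Add(13, -2), Rational(1, 2)))) = Mul(-10, Add(156, Pow(11, Rational(1, 2)))) = Add(-1560, Mul(-10, Pow(11, Rational(1, 2))))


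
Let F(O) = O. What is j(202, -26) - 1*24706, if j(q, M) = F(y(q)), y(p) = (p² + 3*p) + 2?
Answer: 16706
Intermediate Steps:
y(p) = 2 + p² + 3*p
j(q, M) = 2 + q² + 3*q
j(202, -26) - 1*24706 = (2 + 202² + 3*202) - 1*24706 = (2 + 40804 + 606) - 24706 = 41412 - 24706 = 16706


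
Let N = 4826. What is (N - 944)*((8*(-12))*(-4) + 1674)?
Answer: 7989156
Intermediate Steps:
(N - 944)*((8*(-12))*(-4) + 1674) = (4826 - 944)*((8*(-12))*(-4) + 1674) = 3882*(-96*(-4) + 1674) = 3882*(384 + 1674) = 3882*2058 = 7989156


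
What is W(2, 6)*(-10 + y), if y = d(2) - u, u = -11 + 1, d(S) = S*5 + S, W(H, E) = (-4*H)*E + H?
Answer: -552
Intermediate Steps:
W(H, E) = H - 4*E*H (W(H, E) = -4*E*H + H = H - 4*E*H)
d(S) = 6*S (d(S) = 5*S + S = 6*S)
u = -10
y = 22 (y = 6*2 - 1*(-10) = 12 + 10 = 22)
W(2, 6)*(-10 + y) = (2*(1 - 4*6))*(-10 + 22) = (2*(1 - 24))*12 = (2*(-23))*12 = -46*12 = -552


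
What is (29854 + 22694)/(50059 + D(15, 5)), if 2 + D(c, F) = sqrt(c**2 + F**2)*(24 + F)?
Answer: 876798412/835164333 - 2539820*sqrt(10)/835164333 ≈ 1.0402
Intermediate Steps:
D(c, F) = -2 + sqrt(F**2 + c**2)*(24 + F) (D(c, F) = -2 + sqrt(c**2 + F**2)*(24 + F) = -2 + sqrt(F**2 + c**2)*(24 + F))
(29854 + 22694)/(50059 + D(15, 5)) = (29854 + 22694)/(50059 + (-2 + 24*sqrt(5**2 + 15**2) + 5*sqrt(5**2 + 15**2))) = 52548/(50059 + (-2 + 24*sqrt(25 + 225) + 5*sqrt(25 + 225))) = 52548/(50059 + (-2 + 24*sqrt(250) + 5*sqrt(250))) = 52548/(50059 + (-2 + 24*(5*sqrt(10)) + 5*(5*sqrt(10)))) = 52548/(50059 + (-2 + 120*sqrt(10) + 25*sqrt(10))) = 52548/(50059 + (-2 + 145*sqrt(10))) = 52548/(50057 + 145*sqrt(10))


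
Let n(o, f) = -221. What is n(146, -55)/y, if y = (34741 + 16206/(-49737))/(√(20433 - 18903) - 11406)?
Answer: 3214701258/44305049 - 845529*√170/44305049 ≈ 72.310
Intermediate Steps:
y = 575965637/(16579*(-11406 + 3*√170)) (y = (34741 + 16206*(-1/49737))/(√1530 - 11406) = (34741 - 5402/16579)/(3*√170 - 11406) = 575965637/(16579*(-11406 + 3*√170)) ≈ -3.0563)
n(146, -55)/y = -221/(-1094910675937/359475013029 - 575965637*√170/718950026058)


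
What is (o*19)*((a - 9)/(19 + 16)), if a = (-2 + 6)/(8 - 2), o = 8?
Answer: -760/21 ≈ -36.190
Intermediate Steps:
a = ⅔ (a = 4/6 = 4*(⅙) = ⅔ ≈ 0.66667)
(o*19)*((a - 9)/(19 + 16)) = (8*19)*((⅔ - 9)/(19 + 16)) = 152*(-25/3/35) = 152*(-25/3*1/35) = 152*(-5/21) = -760/21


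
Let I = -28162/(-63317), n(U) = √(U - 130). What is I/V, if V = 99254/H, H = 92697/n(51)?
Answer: -1305266457*I*√79/248236387961 ≈ -0.046736*I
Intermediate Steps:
n(U) = √(-130 + U)
I = 28162/63317 (I = -28162*(-1/63317) = 28162/63317 ≈ 0.44478)
H = -92697*I*√79/79 (H = 92697/(√(-130 + 51)) = 92697/(√(-79)) = 92697/((I*√79)) = 92697*(-I*√79/79) = -92697*I*√79/79 ≈ -10429.0*I)
V = 99254*I*√79/92697 (V = 99254/((-92697*I*√79/79)) = 99254*(I*√79/92697) = 99254*I*√79/92697 ≈ 9.5169*I)
I/V = 28162/(63317*((99254*I*√79/92697))) = 28162*(-92697*I*√79/7841066)/63317 = -1305266457*I*√79/248236387961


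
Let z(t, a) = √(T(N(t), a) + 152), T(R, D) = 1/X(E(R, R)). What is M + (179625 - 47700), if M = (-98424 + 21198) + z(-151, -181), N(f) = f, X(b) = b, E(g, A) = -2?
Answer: 54699 + √606/2 ≈ 54711.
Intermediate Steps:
T(R, D) = -½ (T(R, D) = 1/(-2) = -½)
z(t, a) = √606/2 (z(t, a) = √(-½ + 152) = √(303/2) = √606/2)
M = -77226 + √606/2 (M = (-98424 + 21198) + √606/2 = -77226 + √606/2 ≈ -77214.)
M + (179625 - 47700) = (-77226 + √606/2) + (179625 - 47700) = (-77226 + √606/2) + 131925 = 54699 + √606/2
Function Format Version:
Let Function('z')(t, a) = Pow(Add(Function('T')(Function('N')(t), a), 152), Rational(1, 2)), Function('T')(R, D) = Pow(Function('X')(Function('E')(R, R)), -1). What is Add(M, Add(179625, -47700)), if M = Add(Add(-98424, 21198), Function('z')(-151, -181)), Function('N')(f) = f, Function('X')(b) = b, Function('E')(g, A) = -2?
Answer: Add(54699, Mul(Rational(1, 2), Pow(606, Rational(1, 2)))) ≈ 54711.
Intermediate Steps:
Function('T')(R, D) = Rational(-1, 2) (Function('T')(R, D) = Pow(-2, -1) = Rational(-1, 2))
Function('z')(t, a) = Mul(Rational(1, 2), Pow(606, Rational(1, 2))) (Function('z')(t, a) = Pow(Add(Rational(-1, 2), 152), Rational(1, 2)) = Pow(Rational(303, 2), Rational(1, 2)) = Mul(Rational(1, 2), Pow(606, Rational(1, 2))))
M = Add(-77226, Mul(Rational(1, 2), Pow(606, Rational(1, 2)))) (M = Add(Add(-98424, 21198), Mul(Rational(1, 2), Pow(606, Rational(1, 2)))) = Add(-77226, Mul(Rational(1, 2), Pow(606, Rational(1, 2)))) ≈ -77214.)
Add(M, Add(179625, -47700)) = Add(Add(-77226, Mul(Rational(1, 2), Pow(606, Rational(1, 2)))), Add(179625, -47700)) = Add(Add(-77226, Mul(Rational(1, 2), Pow(606, Rational(1, 2)))), 131925) = Add(54699, Mul(Rational(1, 2), Pow(606, Rational(1, 2))))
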